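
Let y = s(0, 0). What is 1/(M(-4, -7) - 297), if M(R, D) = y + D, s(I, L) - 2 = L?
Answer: -1/302 ≈ -0.0033113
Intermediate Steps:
s(I, L) = 2 + L
y = 2 (y = 2 + 0 = 2)
M(R, D) = 2 + D
1/(M(-4, -7) - 297) = 1/((2 - 7) - 297) = 1/(-5 - 297) = 1/(-302) = -1/302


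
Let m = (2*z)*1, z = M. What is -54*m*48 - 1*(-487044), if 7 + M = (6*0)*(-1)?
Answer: 523332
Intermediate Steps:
M = -7 (M = -7 + (6*0)*(-1) = -7 + 0*(-1) = -7 + 0 = -7)
z = -7
m = -14 (m = (2*(-7))*1 = -14*1 = -14)
-54*m*48 - 1*(-487044) = -54*(-14)*48 - 1*(-487044) = 756*48 + 487044 = 36288 + 487044 = 523332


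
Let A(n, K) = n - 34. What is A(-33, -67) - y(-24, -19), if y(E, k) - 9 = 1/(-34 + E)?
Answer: -4407/58 ≈ -75.983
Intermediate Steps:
A(n, K) = -34 + n
y(E, k) = 9 + 1/(-34 + E)
A(-33, -67) - y(-24, -19) = (-34 - 33) - (-305 + 9*(-24))/(-34 - 24) = -67 - (-305 - 216)/(-58) = -67 - (-1)*(-521)/58 = -67 - 1*521/58 = -67 - 521/58 = -4407/58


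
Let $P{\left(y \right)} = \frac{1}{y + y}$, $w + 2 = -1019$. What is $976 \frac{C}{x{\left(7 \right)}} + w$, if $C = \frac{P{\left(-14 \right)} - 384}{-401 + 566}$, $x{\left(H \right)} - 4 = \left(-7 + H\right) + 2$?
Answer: $- \frac{4849631}{3465} \approx -1399.6$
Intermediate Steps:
$w = -1021$ ($w = -2 - 1019 = -1021$)
$x{\left(H \right)} = -1 + H$ ($x{\left(H \right)} = 4 + \left(\left(-7 + H\right) + 2\right) = 4 + \left(-5 + H\right) = -1 + H$)
$P{\left(y \right)} = \frac{1}{2 y}$
$C = - \frac{10753}{4620}$ ($C = \frac{\frac{1}{2 \left(-14\right)} - 384}{-401 + 566} = \frac{\frac{1}{2} \left(- \frac{1}{14}\right) - 384}{165} = \left(- \frac{1}{28} - 384\right) \frac{1}{165} = \left(- \frac{10753}{28}\right) \frac{1}{165} = - \frac{10753}{4620} \approx -2.3275$)
$976 \frac{C}{x{\left(7 \right)}} + w = 976 \left(- \frac{10753}{4620 \left(-1 + 7\right)}\right) - 1021 = 976 \left(- \frac{10753}{4620 \cdot 6}\right) - 1021 = 976 \left(\left(- \frac{10753}{4620}\right) \frac{1}{6}\right) - 1021 = 976 \left(- \frac{10753}{27720}\right) - 1021 = - \frac{1311866}{3465} - 1021 = - \frac{4849631}{3465}$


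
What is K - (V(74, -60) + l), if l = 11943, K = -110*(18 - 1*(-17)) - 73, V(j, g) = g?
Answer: -15806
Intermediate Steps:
K = -3923 (K = -110*(18 + 17) - 73 = -110*35 - 73 = -3850 - 73 = -3923)
K - (V(74, -60) + l) = -3923 - (-60 + 11943) = -3923 - 1*11883 = -3923 - 11883 = -15806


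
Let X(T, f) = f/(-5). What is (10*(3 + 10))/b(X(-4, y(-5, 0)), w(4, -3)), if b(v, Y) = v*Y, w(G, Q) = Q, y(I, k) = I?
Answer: -130/3 ≈ -43.333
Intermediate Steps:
X(T, f) = -f/5 (X(T, f) = f*(-1/5) = -f/5)
b(v, Y) = Y*v
(10*(3 + 10))/b(X(-4, y(-5, 0)), w(4, -3)) = (10*(3 + 10))/((-(-3)*(-5)/5)) = (10*13)/((-3*1)) = 130/(-3) = 130*(-1/3) = -130/3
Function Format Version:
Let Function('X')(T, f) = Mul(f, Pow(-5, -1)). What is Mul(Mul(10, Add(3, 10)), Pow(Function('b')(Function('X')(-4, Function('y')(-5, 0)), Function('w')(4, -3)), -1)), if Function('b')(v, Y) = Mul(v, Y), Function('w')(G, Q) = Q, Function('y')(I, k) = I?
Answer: Rational(-130, 3) ≈ -43.333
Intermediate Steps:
Function('X')(T, f) = Mul(Rational(-1, 5), f) (Function('X')(T, f) = Mul(f, Rational(-1, 5)) = Mul(Rational(-1, 5), f))
Function('b')(v, Y) = Mul(Y, v)
Mul(Mul(10, Add(3, 10)), Pow(Function('b')(Function('X')(-4, Function('y')(-5, 0)), Function('w')(4, -3)), -1)) = Mul(Mul(10, Add(3, 10)), Pow(Mul(-3, Mul(Rational(-1, 5), -5)), -1)) = Mul(Mul(10, 13), Pow(Mul(-3, 1), -1)) = Mul(130, Pow(-3, -1)) = Mul(130, Rational(-1, 3)) = Rational(-130, 3)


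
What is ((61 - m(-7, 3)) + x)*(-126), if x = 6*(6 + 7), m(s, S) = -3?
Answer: -17892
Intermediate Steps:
x = 78 (x = 6*13 = 78)
((61 - m(-7, 3)) + x)*(-126) = ((61 - 1*(-3)) + 78)*(-126) = ((61 + 3) + 78)*(-126) = (64 + 78)*(-126) = 142*(-126) = -17892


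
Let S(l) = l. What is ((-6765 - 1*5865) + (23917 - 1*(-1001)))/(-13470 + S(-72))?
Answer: -2048/2257 ≈ -0.90740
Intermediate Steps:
((-6765 - 1*5865) + (23917 - 1*(-1001)))/(-13470 + S(-72)) = ((-6765 - 1*5865) + (23917 - 1*(-1001)))/(-13470 - 72) = ((-6765 - 5865) + (23917 + 1001))/(-13542) = (-12630 + 24918)*(-1/13542) = 12288*(-1/13542) = -2048/2257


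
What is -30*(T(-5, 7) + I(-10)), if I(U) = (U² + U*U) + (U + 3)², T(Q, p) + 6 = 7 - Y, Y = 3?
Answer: -7410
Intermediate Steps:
T(Q, p) = -2 (T(Q, p) = -6 + (7 - 1*3) = -6 + (7 - 3) = -6 + 4 = -2)
I(U) = (3 + U)² + 2*U² (I(U) = (U² + U²) + (3 + U)² = 2*U² + (3 + U)² = (3 + U)² + 2*U²)
-30*(T(-5, 7) + I(-10)) = -30*(-2 + ((3 - 10)² + 2*(-10)²)) = -30*(-2 + ((-7)² + 2*100)) = -30*(-2 + (49 + 200)) = -30*(-2 + 249) = -30*247 = -7410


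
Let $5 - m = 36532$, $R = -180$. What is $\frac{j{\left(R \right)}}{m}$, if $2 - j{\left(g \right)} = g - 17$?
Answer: $- \frac{199}{36527} \approx -0.005448$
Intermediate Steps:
$j{\left(g \right)} = 19 - g$ ($j{\left(g \right)} = 2 - \left(g - 17\right) = 2 - \left(-17 + g\right) = 19 - g$)
$m = -36527$ ($m = 5 - 36532 = -36527$)
$\frac{j{\left(R \right)}}{m} = \frac{19 - -180}{-36527} = \left(19 + 180\right) \left(- \frac{1}{36527}\right) = 199 \left(- \frac{1}{36527}\right) = - \frac{199}{36527}$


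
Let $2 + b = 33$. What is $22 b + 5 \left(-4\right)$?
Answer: $662$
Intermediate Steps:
$b = 31$ ($b = -2 + 33 = 31$)
$22 b + 5 \left(-4\right) = 22 \cdot 31 + 5 \left(-4\right) = 682 - 20 = 662$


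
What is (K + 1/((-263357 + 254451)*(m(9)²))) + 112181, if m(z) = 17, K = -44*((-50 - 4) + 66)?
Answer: 287376287601/2573834 ≈ 1.1165e+5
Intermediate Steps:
K = -528 (K = -44*(-54 + 66) = -44*12 = -528)
(K + 1/((-263357 + 254451)*(m(9)²))) + 112181 = (-528 + 1/((-263357 + 254451)*(17²))) + 112181 = (-528 + 1/(-8906*289)) + 112181 = (-528 - 1/8906*1/289) + 112181 = (-528 - 1/2573834) + 112181 = -1358984353/2573834 + 112181 = 287376287601/2573834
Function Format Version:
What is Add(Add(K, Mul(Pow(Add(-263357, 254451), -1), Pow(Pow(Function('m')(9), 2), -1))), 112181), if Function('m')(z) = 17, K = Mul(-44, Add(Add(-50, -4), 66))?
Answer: Rational(287376287601, 2573834) ≈ 1.1165e+5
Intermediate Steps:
K = -528 (K = Mul(-44, Add(-54, 66)) = Mul(-44, 12) = -528)
Add(Add(K, Mul(Pow(Add(-263357, 254451), -1), Pow(Pow(Function('m')(9), 2), -1))), 112181) = Add(Add(-528, Mul(Pow(Add(-263357, 254451), -1), Pow(Pow(17, 2), -1))), 112181) = Add(Add(-528, Mul(Pow(-8906, -1), Pow(289, -1))), 112181) = Add(Add(-528, Mul(Rational(-1, 8906), Rational(1, 289))), 112181) = Add(Add(-528, Rational(-1, 2573834)), 112181) = Add(Rational(-1358984353, 2573834), 112181) = Rational(287376287601, 2573834)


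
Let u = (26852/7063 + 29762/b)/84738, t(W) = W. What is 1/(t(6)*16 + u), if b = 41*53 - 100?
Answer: 88621415433/8507674872511 ≈ 0.010417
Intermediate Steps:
b = 2073 (b = 2173 - 100 = 2073)
u = 18990943/88621415433 (u = (26852/7063 + 29762/2073)/84738 = (26852*(1/7063) + 29762*(1/2073))*(1/84738) = (3836/1009 + 29762/2073)*(1/84738) = (37981886/2091657)*(1/84738) = 18990943/88621415433 ≈ 0.00021429)
1/(t(6)*16 + u) = 1/(6*16 + 18990943/88621415433) = 1/(96 + 18990943/88621415433) = 1/(8507674872511/88621415433) = 88621415433/8507674872511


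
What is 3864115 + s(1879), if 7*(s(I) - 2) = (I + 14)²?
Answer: 30632268/7 ≈ 4.3760e+6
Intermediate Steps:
s(I) = 2 + (14 + I)²/7 (s(I) = 2 + (I + 14)²/7 = 2 + (14 + I)²/7)
3864115 + s(1879) = 3864115 + (2 + (14 + 1879)²/7) = 3864115 + (2 + (⅐)*1893²) = 3864115 + (2 + (⅐)*3583449) = 3864115 + (2 + 3583449/7) = 3864115 + 3583463/7 = 30632268/7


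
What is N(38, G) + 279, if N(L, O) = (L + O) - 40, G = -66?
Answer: 211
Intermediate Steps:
N(L, O) = -40 + L + O
N(38, G) + 279 = (-40 + 38 - 66) + 279 = -68 + 279 = 211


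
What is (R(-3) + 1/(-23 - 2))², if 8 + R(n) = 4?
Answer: 10201/625 ≈ 16.322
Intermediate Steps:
R(n) = -4 (R(n) = -8 + 4 = -4)
(R(-3) + 1/(-23 - 2))² = (-4 + 1/(-23 - 2))² = (-4 + 1/(-25))² = (-4 - 1/25)² = (-101/25)² = 10201/625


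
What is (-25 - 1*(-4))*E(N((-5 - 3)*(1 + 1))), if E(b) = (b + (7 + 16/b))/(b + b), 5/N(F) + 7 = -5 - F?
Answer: -8841/50 ≈ -176.82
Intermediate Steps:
N(F) = 5/(-12 - F) (N(F) = 5/(-7 + (-5 - F)) = 5/(-12 - F))
E(b) = (7 + b + 16/b)/(2*b) (E(b) = (7 + b + 16/b)/((2*b)) = (7 + b + 16/b)*(1/(2*b)) = (7 + b + 16/b)/(2*b))
(-25 - 1*(-4))*E(N((-5 - 3)*(1 + 1))) = (-25 - 1*(-4))*((16 + (-5/(12 + (-5 - 3)*(1 + 1)))² + 7*(-5/(12 + (-5 - 3)*(1 + 1))))/(2*(-5/(12 + (-5 - 3)*(1 + 1)))²)) = (-25 + 4)*((16 + (-5/(12 - 8*2))² + 7*(-5/(12 - 8*2)))/(2*(-5/(12 - 8*2))²)) = -21*(16 + (-5/(12 - 16))² + 7*(-5/(12 - 16)))/(2*(-5/(12 - 16))²) = -21*(16 + (-5/(-4))² + 7*(-5/(-4)))/(2*(-5/(-4))²) = -21*(16 + (-5*(-¼))² + 7*(-5*(-¼)))/(2*(-5*(-¼))²) = -21*(16 + (5/4)² + 7*(5/4))/(2*(5/4)²) = -21*16*(16 + 25/16 + 35/4)/(2*25) = -21*16*421/(2*25*16) = -21*421/50 = -8841/50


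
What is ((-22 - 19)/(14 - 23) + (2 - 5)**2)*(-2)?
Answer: -244/9 ≈ -27.111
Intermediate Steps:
((-22 - 19)/(14 - 23) + (2 - 5)**2)*(-2) = (-41/(-9) + (-3)**2)*(-2) = (-41*(-1/9) + 9)*(-2) = (41/9 + 9)*(-2) = (122/9)*(-2) = -244/9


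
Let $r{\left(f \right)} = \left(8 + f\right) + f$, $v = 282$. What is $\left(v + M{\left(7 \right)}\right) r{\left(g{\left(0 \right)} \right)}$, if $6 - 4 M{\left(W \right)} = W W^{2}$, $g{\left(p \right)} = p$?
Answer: $1582$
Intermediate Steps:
$M{\left(W \right)} = \frac{3}{2} - \frac{W^{3}}{4}$ ($M{\left(W \right)} = \frac{3}{2} - \frac{W W^{2}}{4} = \frac{3}{2} - \frac{W^{3}}{4}$)
$r{\left(f \right)} = 8 + 2 f$
$\left(v + M{\left(7 \right)}\right) r{\left(g{\left(0 \right)} \right)} = \left(282 + \left(\frac{3}{2} - \frac{7^{3}}{4}\right)\right) \left(8 + 2 \cdot 0\right) = \left(282 + \left(\frac{3}{2} - \frac{343}{4}\right)\right) \left(8 + 0\right) = \left(282 + \left(\frac{3}{2} - \frac{343}{4}\right)\right) 8 = \left(282 - \frac{337}{4}\right) 8 = \frac{791}{4} \cdot 8 = 1582$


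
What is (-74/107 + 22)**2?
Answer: 5198400/11449 ≈ 454.05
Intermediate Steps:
(-74/107 + 22)**2 = (2280/107)**2 = 5198400/11449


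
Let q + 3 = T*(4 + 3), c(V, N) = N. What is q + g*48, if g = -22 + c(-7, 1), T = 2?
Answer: -997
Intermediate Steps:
g = -21 (g = -22 + 1 = -21)
q = 11 (q = -3 + 2*(4 + 3) = -3 + 2*7 = -3 + 14 = 11)
q + g*48 = 11 - 21*48 = 11 - 1008 = -997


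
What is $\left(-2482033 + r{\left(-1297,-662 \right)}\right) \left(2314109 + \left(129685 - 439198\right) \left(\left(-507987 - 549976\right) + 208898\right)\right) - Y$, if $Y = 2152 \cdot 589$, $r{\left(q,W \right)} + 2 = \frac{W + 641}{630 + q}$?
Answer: $- \frac{435068246661289262272}{667} \approx -6.5228 \cdot 10^{17}$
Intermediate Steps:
$r{\left(q,W \right)} = -2 + \frac{641 + W}{630 + q}$ ($r{\left(q,W \right)} = -2 + \frac{W + 641}{630 + q} = -2 + \frac{641 + W}{630 + q}$)
$Y = 1267528$
$\left(-2482033 + r{\left(-1297,-662 \right)}\right) \left(2314109 + \left(129685 - 439198\right) \left(\left(-507987 - 549976\right) + 208898\right)\right) - Y = \left(-2482033 + \frac{-619 - 662 - -2594}{630 - 1297}\right) \left(2314109 + \left(129685 - 439198\right) \left(\left(-507987 - 549976\right) + 208898\right)\right) - 1267528 = \left(-2482033 + \frac{-619 - 662 + 2594}{-667}\right) \left(2314109 - 309513 \left(\left(-507987 - 549976\right) + 208898\right)\right) - 1267528 = \left(-2482033 - \frac{1313}{667}\right) \left(2314109 - 309513 \left(-1057963 + 208898\right)\right) - 1267528 = \left(-2482033 - \frac{1313}{667}\right) \left(2314109 - -262796655345\right) - 1267528 = - \frac{1655517324 \left(2314109 + 262796655345\right)}{667} - 1267528 = \left(- \frac{1655517324}{667}\right) 262798969454 - 1267528 = - \frac{435068246660443821096}{667} - 1267528 = - \frac{435068246661289262272}{667}$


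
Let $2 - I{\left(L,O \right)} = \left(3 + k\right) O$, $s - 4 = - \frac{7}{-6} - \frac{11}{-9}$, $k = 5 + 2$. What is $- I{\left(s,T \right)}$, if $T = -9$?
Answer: $-92$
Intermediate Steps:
$k = 7$
$s = \frac{115}{18}$ ($s = 4 - \left(- \frac{11}{9} - \frac{7}{6}\right) = 4 - - \frac{43}{18} = 4 + \left(\frac{7}{6} + \frac{11}{9}\right) = 4 + \frac{43}{18} = \frac{115}{18} \approx 6.3889$)
$I{\left(L,O \right)} = 2 - 10 O$ ($I{\left(L,O \right)} = 2 - \left(3 + 7\right) O = 2 - 10 O$)
$- I{\left(s,T \right)} = - (2 - -90) = - (2 + 90) = \left(-1\right) 92 = -92$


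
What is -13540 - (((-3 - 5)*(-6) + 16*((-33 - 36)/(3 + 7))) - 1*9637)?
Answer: -19203/5 ≈ -3840.6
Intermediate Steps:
-13540 - (((-3 - 5)*(-6) + 16*((-33 - 36)/(3 + 7))) - 1*9637) = -13540 - ((-8*(-6) + 16*(-69/10)) - 9637) = -13540 - ((48 + 16*(-69*⅒)) - 9637) = -13540 - ((48 + 16*(-69/10)) - 9637) = -13540 - ((48 - 552/5) - 9637) = -13540 - (-312/5 - 9637) = -13540 - 1*(-48497/5) = -13540 + 48497/5 = -19203/5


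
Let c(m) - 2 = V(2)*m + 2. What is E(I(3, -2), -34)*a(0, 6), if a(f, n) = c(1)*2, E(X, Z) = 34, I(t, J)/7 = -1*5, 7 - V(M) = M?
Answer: 612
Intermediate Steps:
V(M) = 7 - M
I(t, J) = -35 (I(t, J) = 7*(-1*5) = 7*(-5) = -35)
c(m) = 4 + 5*m (c(m) = 2 + ((7 - 1*2)*m + 2) = 2 + ((7 - 2)*m + 2) = 2 + (5*m + 2) = 2 + (2 + 5*m) = 4 + 5*m)
a(f, n) = 18 (a(f, n) = (4 + 5*1)*2 = (4 + 5)*2 = 9*2 = 18)
E(I(3, -2), -34)*a(0, 6) = 34*18 = 612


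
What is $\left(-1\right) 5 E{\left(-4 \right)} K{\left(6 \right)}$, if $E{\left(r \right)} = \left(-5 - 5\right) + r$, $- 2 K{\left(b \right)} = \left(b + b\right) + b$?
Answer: $-630$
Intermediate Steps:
$K{\left(b \right)} = - \frac{3 b}{2}$ ($K{\left(b \right)} = - \frac{\left(b + b\right) + b}{2} = - \frac{2 b + b}{2} = - \frac{3 b}{2}$)
$E{\left(r \right)} = -10 + r$
$\left(-1\right) 5 E{\left(-4 \right)} K{\left(6 \right)} = \left(-1\right) 5 \left(-10 - 4\right) \left(\left(- \frac{3}{2}\right) 6\right) = \left(-5\right) \left(-14\right) \left(-9\right) = 70 \left(-9\right) = -630$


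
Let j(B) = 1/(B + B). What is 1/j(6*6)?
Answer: 72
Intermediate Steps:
j(B) = 1/(2*B)
1/j(6*6) = 1/(1/(2*((6*6)))) = 1/((½)/36) = 1/((½)*(1/36)) = 1/(1/72) = 72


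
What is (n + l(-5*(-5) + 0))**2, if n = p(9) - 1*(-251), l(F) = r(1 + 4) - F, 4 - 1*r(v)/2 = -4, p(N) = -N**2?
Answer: 25921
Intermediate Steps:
r(v) = 16 (r(v) = 8 - 2*(-4) = 8 + 8 = 16)
l(F) = 16 - F
n = 170 (n = -1*9**2 - 1*(-251) = -1*81 + 251 = -81 + 251 = 170)
(n + l(-5*(-5) + 0))**2 = (170 + (16 - (-5*(-5) + 0)))**2 = (170 + (16 - (25 + 0)))**2 = (170 + (16 - 1*25))**2 = (170 + (16 - 25))**2 = (170 - 9)**2 = 161**2 = 25921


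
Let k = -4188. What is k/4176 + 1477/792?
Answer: 19799/22968 ≈ 0.86203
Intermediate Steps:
k/4176 + 1477/792 = -4188/4176 + 1477/792 = -4188*1/4176 + 1477*(1/792) = -349/348 + 1477/792 = 19799/22968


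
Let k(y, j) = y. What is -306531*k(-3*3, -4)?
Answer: 2758779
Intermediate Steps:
-306531*k(-3*3, -4) = -(-919593)*3 = -306531*(-9) = 2758779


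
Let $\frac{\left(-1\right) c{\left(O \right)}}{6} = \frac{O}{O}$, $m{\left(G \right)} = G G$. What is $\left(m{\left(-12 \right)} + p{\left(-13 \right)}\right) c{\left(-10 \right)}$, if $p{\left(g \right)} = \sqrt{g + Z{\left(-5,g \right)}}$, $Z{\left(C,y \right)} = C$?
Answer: $-864 - 18 i \sqrt{2} \approx -864.0 - 25.456 i$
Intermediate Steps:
$m{\left(G \right)} = G^{2}$
$c{\left(O \right)} = -6$ ($c{\left(O \right)} = - 6 \frac{O}{O} = \left(-6\right) 1 = -6$)
$p{\left(g \right)} = \sqrt{-5 + g}$ ($p{\left(g \right)} = \sqrt{g - 5} = \sqrt{-5 + g}$)
$\left(m{\left(-12 \right)} + p{\left(-13 \right)}\right) c{\left(-10 \right)} = \left(\left(-12\right)^{2} + \sqrt{-5 - 13}\right) \left(-6\right) = \left(144 + \sqrt{-18}\right) \left(-6\right) = \left(144 + 3 i \sqrt{2}\right) \left(-6\right) = -864 - 18 i \sqrt{2}$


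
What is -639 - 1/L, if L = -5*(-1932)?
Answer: -6172741/9660 ≈ -639.00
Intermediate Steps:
L = 9660
-639 - 1/L = -639 - 1/9660 = -6172741/9660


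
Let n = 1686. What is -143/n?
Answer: -143/1686 ≈ -0.084816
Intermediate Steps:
-143/n = -143/1686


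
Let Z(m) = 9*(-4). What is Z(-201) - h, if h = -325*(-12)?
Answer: -3936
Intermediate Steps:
h = 3900
Z(m) = -36
Z(-201) - h = -36 - 1*3900 = -36 - 3900 = -3936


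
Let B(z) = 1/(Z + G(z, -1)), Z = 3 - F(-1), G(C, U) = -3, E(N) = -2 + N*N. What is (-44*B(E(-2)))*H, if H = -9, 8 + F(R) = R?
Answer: 44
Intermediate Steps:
E(N) = -2 + N²
F(R) = -8 + R
Z = 12 (Z = 3 - (-8 - 1) = 3 - 1*(-9) = 3 + 9 = 12)
B(z) = ⅑ (B(z) = 1/(12 - 3) = 1/9 = ⅑)
(-44*B(E(-2)))*H = -44*⅑*(-9) = -44/9*(-9) = 44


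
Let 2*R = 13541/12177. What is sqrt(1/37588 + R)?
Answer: 227*sqrt(518968119)/6934986 ≈ 0.74568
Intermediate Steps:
R = 1231/2214 (R = (13541/12177)/2 = (13541*(1/12177))/2 = (1/2)*(1231/1107) = 1231/2214 ≈ 0.55601)
sqrt(1/37588 + R) = sqrt(1/37588 + 1231/2214) = sqrt(23136521/41609916) = 227*sqrt(518968119)/6934986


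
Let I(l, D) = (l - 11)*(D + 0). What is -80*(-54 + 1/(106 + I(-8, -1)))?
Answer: 107984/25 ≈ 4319.4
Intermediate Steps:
I(l, D) = D*(-11 + l) (I(l, D) = (-11 + l)*D = D*(-11 + l))
-80*(-54 + 1/(106 + I(-8, -1))) = -80*(-54 + 1/(106 - (-11 - 8))) = -80*(-54 + 1/(106 - 1*(-19))) = -80*(-54 + 1/(106 + 19)) = -80*(-54 + 1/125) = -80*(-6749/125) = 107984/25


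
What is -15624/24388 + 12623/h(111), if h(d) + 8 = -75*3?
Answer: -11124647/202943 ≈ -54.817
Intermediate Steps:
h(d) = -233 (h(d) = -8 - 75*3 = -8 - 225 = -233)
-15624/24388 + 12623/h(111) = -15624/24388 + 12623/(-233) = -15624*1/24388 + 12623*(-1/233) = -558/871 - 12623/233 = -11124647/202943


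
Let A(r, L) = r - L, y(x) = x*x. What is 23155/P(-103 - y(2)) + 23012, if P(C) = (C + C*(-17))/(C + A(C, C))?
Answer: 345037/16 ≈ 21565.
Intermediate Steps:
y(x) = x²
P(C) = -16 (P(C) = (C + C*(-17))/(C + (C - C)) = (C - 17*C)/(C + 0) = (-16*C)/C = -16)
23155/P(-103 - y(2)) + 23012 = 23155/(-16) + 23012 = 23155*(-1/16) + 23012 = -23155/16 + 23012 = 345037/16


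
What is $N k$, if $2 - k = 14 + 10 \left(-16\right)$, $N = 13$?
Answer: $1924$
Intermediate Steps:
$k = 148$ ($k = 2 - \left(14 + 10 \left(-16\right)\right) = 2 - \left(14 - 160\right) = 2 - -146 = 2 + 146 = 148$)
$N k = 13 \cdot 148 = 1924$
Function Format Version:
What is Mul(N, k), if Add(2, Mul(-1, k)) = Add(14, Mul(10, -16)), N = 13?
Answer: 1924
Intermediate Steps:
k = 148 (k = Add(2, Mul(-1, Add(14, Mul(10, -16)))) = Add(2, Mul(-1, Add(14, -160))) = Add(2, Mul(-1, -146)) = Add(2, 146) = 148)
Mul(N, k) = Mul(13, 148) = 1924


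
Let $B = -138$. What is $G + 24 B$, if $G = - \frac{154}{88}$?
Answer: $- \frac{13255}{4} \approx -3313.8$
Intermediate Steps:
$G = - \frac{7}{4}$ ($G = \left(-154\right) \frac{1}{88} = - \frac{7}{4} \approx -1.75$)
$G + 24 B = - \frac{7}{4} + 24 \left(-138\right) = - \frac{7}{4} - 3312 = - \frac{13255}{4}$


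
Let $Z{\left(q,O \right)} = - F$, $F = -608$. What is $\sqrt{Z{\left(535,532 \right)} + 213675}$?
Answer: $\sqrt{214283} \approx 462.91$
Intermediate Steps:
$Z{\left(q,O \right)} = 608$ ($Z{\left(q,O \right)} = \left(-1\right) \left(-608\right) = 608$)
$\sqrt{Z{\left(535,532 \right)} + 213675} = \sqrt{608 + 213675} = \sqrt{214283}$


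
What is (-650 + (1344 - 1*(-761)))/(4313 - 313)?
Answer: 291/800 ≈ 0.36375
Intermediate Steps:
(-650 + (1344 - 1*(-761)))/(4313 - 313) = (-650 + (1344 + 761))/4000 = (-650 + 2105)*(1/4000) = 1455*(1/4000) = 291/800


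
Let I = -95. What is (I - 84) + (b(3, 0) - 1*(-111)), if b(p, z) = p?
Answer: -65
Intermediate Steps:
(I - 84) + (b(3, 0) - 1*(-111)) = (-95 - 84) + (3 - 1*(-111)) = -179 + (3 + 111) = -179 + 114 = -65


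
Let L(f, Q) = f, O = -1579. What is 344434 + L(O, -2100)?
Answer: 342855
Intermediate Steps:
344434 + L(O, -2100) = 344434 - 1579 = 342855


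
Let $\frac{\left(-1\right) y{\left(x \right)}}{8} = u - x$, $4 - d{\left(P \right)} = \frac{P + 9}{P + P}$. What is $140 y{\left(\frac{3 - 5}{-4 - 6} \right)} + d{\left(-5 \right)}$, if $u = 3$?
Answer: $- \frac{15658}{5} \approx -3131.6$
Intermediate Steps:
$d{\left(P \right)} = 4 - \frac{9 + P}{2 P}$ ($d{\left(P \right)} = 4 - \frac{P + 9}{P + P} = 4 - \frac{9 + P}{2 P}$)
$y{\left(x \right)} = -24 + 8 x$ ($y{\left(x \right)} = - 8 \left(3 - x\right) = -24 + 8 x$)
$140 y{\left(\frac{3 - 5}{-4 - 6} \right)} + d{\left(-5 \right)} = 140 \left(-24 + 8 \frac{3 - 5}{-4 - 6}\right) + \frac{-9 + 7 \left(-5\right)}{2 \left(-5\right)} = 140 \left(-24 + 8 \left(- \frac{2}{-10}\right)\right) + \frac{1}{2} \left(- \frac{1}{5}\right) \left(-9 - 35\right) = 140 \left(-24 + 8 \left(\left(-2\right) \left(- \frac{1}{10}\right)\right)\right) + \frac{1}{2} \left(- \frac{1}{5}\right) \left(-44\right) = 140 \left(-24 + 8 \cdot \frac{1}{5}\right) + \frac{22}{5} = 140 \left(-24 + \frac{8}{5}\right) + \frac{22}{5} = 140 \left(- \frac{112}{5}\right) + \frac{22}{5} = -3136 + \frac{22}{5} = - \frac{15658}{5}$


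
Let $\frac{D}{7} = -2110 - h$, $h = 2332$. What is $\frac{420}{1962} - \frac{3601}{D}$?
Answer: $\frac{3354107}{10167738} \approx 0.32988$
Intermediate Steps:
$D = -31094$ ($D = 7 \left(-2110 - 2332\right) = 7 \left(-4442\right) = -31094$)
$\frac{420}{1962} - \frac{3601}{D} = \frac{420}{1962} - \frac{3601}{-31094} = 420 \cdot \frac{1}{1962} - - \frac{3601}{31094} = \frac{70}{327} + \frac{3601}{31094} = \frac{3354107}{10167738}$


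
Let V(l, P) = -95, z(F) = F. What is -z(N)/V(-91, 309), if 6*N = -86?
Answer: -43/285 ≈ -0.15088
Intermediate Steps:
N = -43/3 (N = (⅙)*(-86) = -43/3 ≈ -14.333)
-z(N)/V(-91, 309) = -(-43)/(3*(-95)) = -(-43)*(-1)/(3*95) = -1*43/285 = -43/285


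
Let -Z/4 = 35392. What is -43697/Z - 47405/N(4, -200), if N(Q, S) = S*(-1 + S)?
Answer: -123860291/142275840 ≈ -0.87056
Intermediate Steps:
Z = -141568 (Z = -4*35392 = -141568)
-43697/Z - 47405/N(4, -200) = -43697/(-141568) - 47405*(-1/(200*(-1 - 200))) = -43697*(-1/141568) - 47405/((-200*(-201))) = 43697/141568 - 47405/40200 = 43697/141568 - 47405*1/40200 = 43697/141568 - 9481/8040 = -123860291/142275840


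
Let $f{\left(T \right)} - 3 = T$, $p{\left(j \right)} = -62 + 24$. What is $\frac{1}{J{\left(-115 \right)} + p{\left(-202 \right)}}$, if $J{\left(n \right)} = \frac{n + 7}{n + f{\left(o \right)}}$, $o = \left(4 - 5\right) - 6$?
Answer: $- \frac{119}{4414} \approx -0.02696$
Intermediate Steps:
$p{\left(j \right)} = -38$
$o = -7$ ($o = -1 - 6 = -7$)
$f{\left(T \right)} = 3 + T$
$J{\left(n \right)} = \frac{7 + n}{-4 + n}$ ($J{\left(n \right)} = \frac{n + 7}{n + \left(3 - 7\right)} = \frac{7 + n}{n - 4} = \frac{7 + n}{-4 + n}$)
$\frac{1}{J{\left(-115 \right)} + p{\left(-202 \right)}} = \frac{1}{\frac{7 - 115}{-4 - 115} - 38} = \frac{1}{\frac{1}{-119} \left(-108\right) - 38} = \frac{1}{\left(- \frac{1}{119}\right) \left(-108\right) - 38} = \frac{1}{\frac{108}{119} - 38} = \frac{1}{- \frac{4414}{119}} = - \frac{119}{4414}$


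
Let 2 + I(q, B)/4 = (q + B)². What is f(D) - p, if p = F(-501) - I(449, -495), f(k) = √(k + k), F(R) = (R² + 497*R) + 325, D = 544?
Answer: 6127 + 8*√17 ≈ 6160.0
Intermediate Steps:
I(q, B) = -8 + 4*(B + q)² (I(q, B) = -8 + 4*(q + B)² = -8 + 4*(B + q)²)
F(R) = 325 + R² + 497*R
f(k) = √2*√k (f(k) = √(2*k) = √2*√k)
p = -6127 (p = (325 + (-501)² + 497*(-501)) - (-8 + 4*(-495 + 449)²) = (325 + 251001 - 248997) - (-8 + 4*(-46)²) = 2329 - (-8 + 4*2116) = 2329 - (-8 + 8464) = 2329 - 1*8456 = 2329 - 8456 = -6127)
f(D) - p = √2*√544 - 1*(-6127) = √2*(4*√34) + 6127 = 8*√17 + 6127 = 6127 + 8*√17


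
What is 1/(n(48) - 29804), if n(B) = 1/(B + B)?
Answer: -96/2861183 ≈ -3.3553e-5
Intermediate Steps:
n(B) = 1/(2*B)
1/(n(48) - 29804) = 1/((1/2)/48 - 29804) = 1/((1/2)*(1/48) - 29804) = 1/(1/96 - 29804) = 1/(-2861183/96) = -96/2861183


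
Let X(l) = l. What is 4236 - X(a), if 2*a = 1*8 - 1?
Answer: 8465/2 ≈ 4232.5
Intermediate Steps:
a = 7/2 (a = (1*8 - 1)/2 = (8 - 1)/2 = (1/2)*7 = 7/2 ≈ 3.5000)
4236 - X(a) = 4236 - 1*7/2 = 4236 - 7/2 = 8465/2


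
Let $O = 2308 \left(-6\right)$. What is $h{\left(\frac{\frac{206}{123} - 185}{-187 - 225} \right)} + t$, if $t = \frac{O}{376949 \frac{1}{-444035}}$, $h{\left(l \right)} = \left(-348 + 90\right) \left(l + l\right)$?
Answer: $\frac{25601720590597}{1591855627} \approx 16083.0$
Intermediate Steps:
$O = -13848$
$h{\left(l \right)} = - 516 l$ ($h{\left(l \right)} = - 258 \cdot 2 l = - 516 l$)
$t = \frac{6148996680}{376949}$ ($t = - \frac{13848}{376949 \frac{1}{-444035}} = - \frac{13848}{376949 \left(- \frac{1}{444035}\right)} = - \frac{13848}{- \frac{376949}{444035}} = \left(-13848\right) \left(- \frac{444035}{376949}\right) = \frac{6148996680}{376949} \approx 16313.0$)
$h{\left(\frac{\frac{206}{123} - 185}{-187 - 225} \right)} + t = - 516 \frac{\frac{206}{123} - 185}{-187 - 225} + \frac{6148996680}{376949} = - 516 \frac{206 \cdot \frac{1}{123} - 185}{-412} + \frac{6148996680}{376949} = - 516 \left(\frac{206}{123} - 185\right) \left(- \frac{1}{412}\right) + \frac{6148996680}{376949} = - 516 \left(\left(- \frac{22549}{123}\right) \left(- \frac{1}{412}\right)\right) + \frac{6148996680}{376949} = \left(-516\right) \frac{22549}{50676} + \frac{6148996680}{376949} = - \frac{969607}{4223} + \frac{6148996680}{376949} = \frac{25601720590597}{1591855627}$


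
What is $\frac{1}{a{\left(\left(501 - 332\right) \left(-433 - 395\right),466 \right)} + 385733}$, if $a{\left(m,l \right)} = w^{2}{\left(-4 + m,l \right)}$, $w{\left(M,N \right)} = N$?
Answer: $\frac{1}{602889} \approx 1.6587 \cdot 10^{-6}$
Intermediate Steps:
$a{\left(m,l \right)} = l^{2}$
$\frac{1}{a{\left(\left(501 - 332\right) \left(-433 - 395\right),466 \right)} + 385733} = \frac{1}{466^{2} + 385733} = \frac{1}{217156 + 385733} = \frac{1}{602889}$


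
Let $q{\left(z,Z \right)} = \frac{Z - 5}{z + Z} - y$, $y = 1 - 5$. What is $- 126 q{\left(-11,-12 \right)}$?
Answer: $- \frac{13734}{23} \approx -597.13$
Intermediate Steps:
$y = -4$
$q{\left(z,Z \right)} = 4 + \frac{-5 + Z}{Z + z}$ ($q{\left(z,Z \right)} = \frac{Z - 5}{z + Z} - -4 = \frac{Z - 5}{Z + z} + 4 = \frac{-5 + Z}{Z + z} + 4 = 4 + \frac{-5 + Z}{Z + z}$)
$- 126 q{\left(-11,-12 \right)} = - 126 \frac{-5 + 4 \left(-11\right) + 5 \left(-12\right)}{-12 - 11} = - 126 \frac{-5 - 44 - 60}{-23} = - 126 \left(\left(- \frac{1}{23}\right) \left(-109\right)\right) = \left(-126\right) \frac{109}{23} = - \frac{13734}{23}$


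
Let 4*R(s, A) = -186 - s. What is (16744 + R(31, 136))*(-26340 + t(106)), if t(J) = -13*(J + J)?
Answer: -485604966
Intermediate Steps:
R(s, A) = -93/2 - s/4 (R(s, A) = (-186 - s)/4 = -93/2 - s/4)
t(J) = -26*J
(16744 + R(31, 136))*(-26340 + t(106)) = (16744 + (-93/2 - 1/4*31))*(-26340 - 26*106) = (16744 + (-93/2 - 31/4))*(-26340 - 2756) = (16744 - 217/4)*(-29096) = (66759/4)*(-29096) = -485604966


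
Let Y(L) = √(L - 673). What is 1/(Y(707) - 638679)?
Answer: -638679/407910865007 - √34/407910865007 ≈ -1.5657e-6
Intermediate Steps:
Y(L) = √(-673 + L)
1/(Y(707) - 638679) = 1/(√(-673 + 707) - 638679) = 1/(√34 - 638679) = 1/(-638679 + √34)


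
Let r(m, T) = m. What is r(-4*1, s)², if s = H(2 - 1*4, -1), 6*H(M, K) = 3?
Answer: 16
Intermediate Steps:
H(M, K) = ½ (H(M, K) = (⅙)*3 = ½)
s = ½ ≈ 0.50000
r(-4*1, s)² = (-4*1)² = (-4)² = 16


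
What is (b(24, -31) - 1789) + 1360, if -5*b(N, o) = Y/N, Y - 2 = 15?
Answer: -51497/120 ≈ -429.14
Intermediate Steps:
Y = 17 (Y = 2 + 15 = 17)
b(N, o) = -17/(5*N)
(b(24, -31) - 1789) + 1360 = (-17/5/24 - 1789) + 1360 = (-17/5*1/24 - 1789) + 1360 = (-17/120 - 1789) + 1360 = -214697/120 + 1360 = -51497/120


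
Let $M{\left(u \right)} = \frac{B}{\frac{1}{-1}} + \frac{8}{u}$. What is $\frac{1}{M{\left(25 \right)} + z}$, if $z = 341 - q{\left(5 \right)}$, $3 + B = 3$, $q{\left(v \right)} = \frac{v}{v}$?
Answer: $\frac{25}{8508} \approx 0.0029384$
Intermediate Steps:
$q{\left(v \right)} = 1$
$B = 0$ ($B = -3 + 3 = 0$)
$z = 340$ ($z = 341 - 1 = 340$)
$M{\left(u \right)} = \frac{8}{u}$ ($M{\left(u \right)} = \frac{0}{\frac{1}{-1}} + \frac{8}{u} = \frac{0}{-1} + \frac{8}{u} = 0 \left(-1\right) + \frac{8}{u} = 0 + \frac{8}{u} = \frac{8}{u}$)
$\frac{1}{M{\left(25 \right)} + z} = \frac{1}{\frac{8}{25} + 340} = \frac{1}{\frac{8508}{25}} = \frac{25}{8508}$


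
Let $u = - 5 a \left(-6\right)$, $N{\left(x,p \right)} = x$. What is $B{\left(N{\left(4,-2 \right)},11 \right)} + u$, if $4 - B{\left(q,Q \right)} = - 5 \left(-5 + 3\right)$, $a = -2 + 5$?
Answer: $84$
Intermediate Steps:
$a = 3$
$B{\left(q,Q \right)} = -6$ ($B{\left(q,Q \right)} = 4 - - 5 \left(-5 + 3\right) = 4 - \left(-5\right) \left(-2\right) = 4 - 10 = -6$)
$u = 90$ ($u = \left(-5\right) 3 \left(-6\right) = \left(-15\right) \left(-6\right) = 90$)
$B{\left(N{\left(4,-2 \right)},11 \right)} + u = -6 + 90 = 84$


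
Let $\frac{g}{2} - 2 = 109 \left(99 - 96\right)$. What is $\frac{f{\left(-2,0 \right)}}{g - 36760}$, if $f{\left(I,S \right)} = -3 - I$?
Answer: $\frac{1}{36102} \approx 2.7699 \cdot 10^{-5}$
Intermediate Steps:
$g = 658$ ($g = 4 + 2 \cdot 109 \left(99 - 96\right) = 4 + 2 \cdot 109 \cdot 3 = 4 + 2 \cdot 327 = 4 + 654 = 658$)
$\frac{f{\left(-2,0 \right)}}{g - 36760} = \frac{-3 - -2}{658 - 36760} = \frac{-3 + 2}{-36102} = \left(- \frac{1}{36102}\right) \left(-1\right) = \frac{1}{36102}$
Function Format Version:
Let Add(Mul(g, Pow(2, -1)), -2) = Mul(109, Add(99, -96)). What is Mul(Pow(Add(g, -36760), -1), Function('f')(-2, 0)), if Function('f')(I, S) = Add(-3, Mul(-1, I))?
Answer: Rational(1, 36102) ≈ 2.7699e-5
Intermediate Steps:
g = 658 (g = Add(4, Mul(2, Mul(109, Add(99, -96)))) = Add(4, Mul(2, Mul(109, 3))) = Add(4, Mul(2, 327)) = Add(4, 654) = 658)
Mul(Pow(Add(g, -36760), -1), Function('f')(-2, 0)) = Mul(Pow(Add(658, -36760), -1), Add(-3, Mul(-1, -2))) = Mul(Pow(-36102, -1), Add(-3, 2)) = Mul(Rational(-1, 36102), -1) = Rational(1, 36102)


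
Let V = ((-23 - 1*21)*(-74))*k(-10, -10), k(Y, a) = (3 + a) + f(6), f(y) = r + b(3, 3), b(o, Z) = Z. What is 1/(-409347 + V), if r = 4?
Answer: -1/409347 ≈ -2.4429e-6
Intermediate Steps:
f(y) = 7 (f(y) = 4 + 3 = 7)
k(Y, a) = 10 + a (k(Y, a) = (3 + a) + 7 = 10 + a)
V = 0 (V = ((-23 - 1*21)*(-74))*(10 - 10) = ((-23 - 21)*(-74))*0 = -44*(-74)*0 = 3256*0 = 0)
1/(-409347 + V) = 1/(-409347 + 0) = 1/(-409347) = -1/409347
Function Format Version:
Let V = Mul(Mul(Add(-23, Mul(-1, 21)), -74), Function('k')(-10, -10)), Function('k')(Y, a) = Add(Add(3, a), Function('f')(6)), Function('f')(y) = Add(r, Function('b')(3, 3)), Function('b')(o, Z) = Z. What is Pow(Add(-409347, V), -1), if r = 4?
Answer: Rational(-1, 409347) ≈ -2.4429e-6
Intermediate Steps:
Function('f')(y) = 7 (Function('f')(y) = Add(4, 3) = 7)
Function('k')(Y, a) = Add(10, a) (Function('k')(Y, a) = Add(Add(3, a), 7) = Add(10, a))
V = 0 (V = Mul(Mul(Add(-23, Mul(-1, 21)), -74), Add(10, -10)) = Mul(Mul(Add(-23, -21), -74), 0) = Mul(Mul(-44, -74), 0) = Mul(3256, 0) = 0)
Pow(Add(-409347, V), -1) = Pow(Add(-409347, 0), -1) = Pow(-409347, -1) = Rational(-1, 409347)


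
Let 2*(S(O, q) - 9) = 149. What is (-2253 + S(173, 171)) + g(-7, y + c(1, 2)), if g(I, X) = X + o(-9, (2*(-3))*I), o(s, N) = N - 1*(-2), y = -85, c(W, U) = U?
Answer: -4417/2 ≈ -2208.5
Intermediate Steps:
S(O, q) = 167/2 (S(O, q) = 9 + (½)*149 = 9 + 149/2 = 167/2)
o(s, N) = 2 + N (o(s, N) = N + 2 = 2 + N)
g(I, X) = 2 + X - 6*I (g(I, X) = X + (2 + (2*(-3))*I) = X + (2 - 6*I) = 2 + X - 6*I)
(-2253 + S(173, 171)) + g(-7, y + c(1, 2)) = (-2253 + 167/2) + (2 + (-85 + 2) - 6*(-7)) = -4339/2 + (2 - 83 + 42) = -4339/2 - 39 = -4417/2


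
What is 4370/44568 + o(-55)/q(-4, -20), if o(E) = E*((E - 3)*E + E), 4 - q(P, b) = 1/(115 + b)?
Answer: -365019448385/8445636 ≈ -43220.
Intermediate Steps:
q(P, b) = 4 - 1/(115 + b)
o(E) = E*(E + E*(-3 + E)) (o(E) = E*((-3 + E)*E + E) = E*(E*(-3 + E) + E) = E*(E + E*(-3 + E)))
4370/44568 + o(-55)/q(-4, -20) = 4370/44568 + ((-55)**2*(-2 - 55))/(((459 + 4*(-20))/(115 - 20))) = 4370*(1/44568) + (3025*(-57))/(((459 - 80)/95)) = 2185/22284 - 172425/((1/95)*379) = 2185/22284 - 172425/379/95 = 2185/22284 - 172425*95/379 = 2185/22284 - 16380375/379 = -365019448385/8445636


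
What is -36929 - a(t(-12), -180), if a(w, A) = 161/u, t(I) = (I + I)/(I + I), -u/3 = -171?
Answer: -18944738/513 ≈ -36929.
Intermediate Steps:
u = 513 (u = -3*(-171) = 513)
t(I) = 1 (t(I) = (2*I)/((2*I)) = (2*I)*(1/(2*I)) = 1)
a(w, A) = 161/513
-36929 - a(t(-12), -180) = -36929 - 1*161/513 = -36929 - 161/513 = -18944738/513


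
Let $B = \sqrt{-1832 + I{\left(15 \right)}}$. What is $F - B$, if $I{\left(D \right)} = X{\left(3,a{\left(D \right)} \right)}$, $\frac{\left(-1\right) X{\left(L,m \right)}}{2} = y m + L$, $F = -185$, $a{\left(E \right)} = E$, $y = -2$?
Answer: $-185 - i \sqrt{1778} \approx -185.0 - 42.166 i$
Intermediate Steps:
$X{\left(L,m \right)} = - 2 L + 4 m$ ($X{\left(L,m \right)} = - 2 \left(- 2 m + L\right) = - 2 \left(L - 2 m\right) = - 2 L + 4 m$)
$I{\left(D \right)} = -6 + 4 D$ ($I{\left(D \right)} = \left(-2\right) 3 + 4 D = -6 + 4 D$)
$B = i \sqrt{1778}$ ($B = \sqrt{-1832 + \left(-6 + 4 \cdot 15\right)} = \sqrt{-1832 + \left(-6 + 60\right)} = \sqrt{-1832 + 54} = \sqrt{-1778} = i \sqrt{1778} \approx 42.166 i$)
$F - B = -185 - i \sqrt{1778}$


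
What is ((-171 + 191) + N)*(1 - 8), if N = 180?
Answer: -1400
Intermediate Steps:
((-171 + 191) + N)*(1 - 8) = ((-171 + 191) + 180)*(1 - 8) = (20 + 180)*(-7) = 200*(-7) = -1400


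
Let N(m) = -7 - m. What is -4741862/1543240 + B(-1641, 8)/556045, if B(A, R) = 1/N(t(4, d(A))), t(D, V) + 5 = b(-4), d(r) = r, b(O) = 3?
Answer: -1318344482219/429055442900 ≈ -3.0727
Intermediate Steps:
t(D, V) = -2 (t(D, V) = -5 + 3 = -2)
B(A, R) = -⅕ (B(A, R) = 1/(-7 - 1*(-2)) = 1/(-7 + 2) = 1/(-5) = -⅕)
-4741862/1543240 + B(-1641, 8)/556045 = -4741862/1543240 - ⅕/556045 = -4741862*1/1543240 - ⅕*1/556045 = -2370931/771620 - 1/2780225 = -1318344482219/429055442900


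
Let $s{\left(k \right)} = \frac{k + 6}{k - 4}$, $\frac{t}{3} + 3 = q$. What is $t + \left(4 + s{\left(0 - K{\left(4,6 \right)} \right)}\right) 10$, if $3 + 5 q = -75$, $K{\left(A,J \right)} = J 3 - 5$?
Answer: $- \frac{993}{85} \approx -11.682$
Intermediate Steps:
$K{\left(A,J \right)} = -5 + 3 J$ ($K{\left(A,J \right)} = 3 J - 5 = -5 + 3 J$)
$q = - \frac{78}{5}$ ($q = - \frac{3}{5} + \frac{1}{5} \left(-75\right) = - \frac{3}{5} - 15 = - \frac{78}{5} \approx -15.6$)
$t = - \frac{279}{5}$ ($t = -9 + 3 \left(- \frac{78}{5}\right) = -9 - \frac{234}{5} = - \frac{279}{5} \approx -55.8$)
$s{\left(k \right)} = \frac{6 + k}{-4 + k}$
$t + \left(4 + s{\left(0 - K{\left(4,6 \right)} \right)}\right) 10 = - \frac{279}{5} + \left(4 + \frac{6 + \left(0 - \left(-5 + 3 \cdot 6\right)\right)}{-4 + \left(0 - \left(-5 + 3 \cdot 6\right)\right)}\right) 10 = - \frac{279}{5} + \left(4 + \frac{6 + \left(0 - \left(-5 + 18\right)\right)}{-4 + \left(0 - \left(-5 + 18\right)\right)}\right) 10 = - \frac{279}{5} + \left(4 + \frac{6 + \left(0 - 13\right)}{-4 + \left(0 - 13\right)}\right) 10 = - \frac{279}{5} + \left(4 + \frac{6 - 13}{-4 - 13}\right) 10 = - \frac{279}{5} + \left(4 + \frac{1}{-17} \left(-7\right)\right) 10 = - \frac{279}{5} + \left(4 - - \frac{7}{17}\right) 10 = - \frac{279}{5} + \left(4 + \frac{7}{17}\right) 10 = - \frac{279}{5} + \frac{75}{17} \cdot 10 = - \frac{279}{5} + \frac{750}{17} = - \frac{993}{85}$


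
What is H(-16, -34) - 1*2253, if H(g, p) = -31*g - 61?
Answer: -1818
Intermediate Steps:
H(g, p) = -61 - 31*g
H(-16, -34) - 1*2253 = (-61 - 31*(-16)) - 1*2253 = (-61 + 496) - 2253 = 435 - 2253 = -1818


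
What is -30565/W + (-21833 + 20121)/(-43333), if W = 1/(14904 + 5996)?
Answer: -27681488728788/43333 ≈ -6.3881e+8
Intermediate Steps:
W = 1/20900 ≈ 4.7847e-5
-30565/W + (-21833 + 20121)/(-43333) = -30565/1/20900 + (-21833 + 20121)/(-43333) = -30565*20900 - 1712*(-1/43333) = -638808500 + 1712/43333 = -27681488728788/43333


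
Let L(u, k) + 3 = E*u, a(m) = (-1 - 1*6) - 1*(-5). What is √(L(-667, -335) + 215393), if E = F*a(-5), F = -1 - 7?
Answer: √204718 ≈ 452.46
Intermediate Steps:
F = -8
a(m) = -2 (a(m) = (-1 - 6) + 5 = -7 + 5 = -2)
E = 16 (E = -8*(-2) = 16)
L(u, k) = -3 + 16*u
√(L(-667, -335) + 215393) = √((-3 + 16*(-667)) + 215393) = √((-3 - 10672) + 215393) = √(-10675 + 215393) = √204718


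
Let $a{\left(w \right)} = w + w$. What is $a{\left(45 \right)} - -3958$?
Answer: $4048$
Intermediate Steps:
$a{\left(w \right)} = 2 w$
$a{\left(45 \right)} - -3958 = 2 \cdot 45 - -3958 = 90 + 3958 = 4048$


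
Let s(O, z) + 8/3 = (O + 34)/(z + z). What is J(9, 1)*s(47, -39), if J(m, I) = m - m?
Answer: 0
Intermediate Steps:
J(m, I) = 0
s(O, z) = -8/3 + (34 + O)/(2*z) (s(O, z) = -8/3 + (O + 34)/(z + z) = -8/3 + (34 + O)/((2*z)) = -8/3 + (34 + O)*(1/(2*z)) = -8/3 + (34 + O)/(2*z))
J(9, 1)*s(47, -39) = 0*((⅙)*(102 - 16*(-39) + 3*47)/(-39)) = 0*((⅙)*(-1/39)*(102 + 624 + 141)) = 0*((⅙)*(-1/39)*867) = 0*(-289/78) = 0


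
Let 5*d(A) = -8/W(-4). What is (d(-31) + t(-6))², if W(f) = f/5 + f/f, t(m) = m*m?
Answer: 784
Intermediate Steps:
t(m) = m²
W(f) = 1 + f/5 (W(f) = f*(⅕) + 1 = f/5 + 1 = 1 + f/5)
d(A) = -8 (d(A) = (-8/(1 + (⅕)*(-4)))/5 = (-8/(1 - ⅘))/5 = (-8/⅕)/5 = (-8*5)/5 = (⅕)*(-40) = -8)
(d(-31) + t(-6))² = (-8 + (-6)²)² = (-8 + 36)² = 28² = 784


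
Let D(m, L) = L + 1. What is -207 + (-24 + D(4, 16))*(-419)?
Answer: 2726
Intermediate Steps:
D(m, L) = 1 + L
-207 + (-24 + D(4, 16))*(-419) = -207 + (-24 + (1 + 16))*(-419) = -207 + (-24 + 17)*(-419) = -207 - 7*(-419) = -207 + 2933 = 2726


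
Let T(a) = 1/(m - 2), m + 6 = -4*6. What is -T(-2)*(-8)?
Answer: -¼ ≈ -0.25000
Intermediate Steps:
m = -30 (m = -6 - 4*6 = -6 - 24 = -30)
T(a) = -1/32 (T(a) = 1/(-30 - 2) = 1/(-32) = -1/32)
-T(-2)*(-8) = -1*(-1/32)*(-8) = (1/32)*(-8) = -¼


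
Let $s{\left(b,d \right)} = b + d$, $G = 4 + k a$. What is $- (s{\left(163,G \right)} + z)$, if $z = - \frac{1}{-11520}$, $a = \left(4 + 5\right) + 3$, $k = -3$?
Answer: $- \frac{1509121}{11520} \approx -131.0$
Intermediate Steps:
$a = 12$ ($a = 9 + 3 = 12$)
$G = -32$ ($G = 4 - 36 = -32$)
$z = \frac{1}{11520}$ ($z = \left(-1\right) \left(- \frac{1}{11520}\right) = \frac{1}{11520} \approx 8.6806 \cdot 10^{-5}$)
$- (s{\left(163,G \right)} + z) = - (\left(163 - 32\right) + \frac{1}{11520}) = - (131 + \frac{1}{11520}) = \left(-1\right) \frac{1509121}{11520} = - \frac{1509121}{11520}$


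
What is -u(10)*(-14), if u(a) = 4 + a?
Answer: 196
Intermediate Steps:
-u(10)*(-14) = -(4 + 10)*(-14) = -14*(-14) = -1*(-196) = 196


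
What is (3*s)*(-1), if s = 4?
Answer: -12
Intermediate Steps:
(3*s)*(-1) = (3*4)*(-1) = 12*(-1) = -12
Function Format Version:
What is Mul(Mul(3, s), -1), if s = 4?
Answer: -12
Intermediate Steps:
Mul(Mul(3, s), -1) = Mul(Mul(3, 4), -1) = Mul(12, -1) = -12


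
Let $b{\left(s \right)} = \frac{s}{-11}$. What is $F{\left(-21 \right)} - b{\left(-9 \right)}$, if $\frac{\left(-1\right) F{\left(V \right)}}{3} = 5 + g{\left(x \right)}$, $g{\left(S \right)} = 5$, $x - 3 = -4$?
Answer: $- \frac{339}{11} \approx -30.818$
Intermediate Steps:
$x = -1$ ($x = 3 - 4 = -1$)
$b{\left(s \right)} = - \frac{s}{11}$ ($b{\left(s \right)} = s \left(- \frac{1}{11}\right) = - \frac{s}{11}$)
$F{\left(V \right)} = -30$ ($F{\left(V \right)} = - 3 \left(5 + 5\right) = \left(-3\right) 10 = -30$)
$F{\left(-21 \right)} - b{\left(-9 \right)} = -30 - \left(- \frac{1}{11}\right) \left(-9\right) = -30 - \frac{9}{11} = - \frac{339}{11}$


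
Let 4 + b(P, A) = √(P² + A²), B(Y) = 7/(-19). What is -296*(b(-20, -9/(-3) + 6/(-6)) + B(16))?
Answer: 24568/19 - 592*√101 ≈ -4656.5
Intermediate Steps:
B(Y) = -7/19 (B(Y) = 7*(-1/19) = -7/19)
b(P, A) = -4 + √(A² + P²) (b(P, A) = -4 + √(P² + A²) = -4 + √(A² + P²))
-296*(b(-20, -9/(-3) + 6/(-6)) + B(16)) = -296*((-4 + √((-9/(-3) + 6/(-6))² + (-20)²)) - 7/19) = -296*((-4 + √((-9*(-⅓) + 6*(-⅙))² + 400)) - 7/19) = -296*((-4 + √((3 - 1)² + 400)) - 7/19) = -296*((-4 + √(2² + 400)) - 7/19) = -296*((-4 + √(4 + 400)) - 7/19) = -296*((-4 + √404) - 7/19) = -296*((-4 + 2*√101) - 7/19) = -296*(-83/19 + 2*√101) = 24568/19 - 592*√101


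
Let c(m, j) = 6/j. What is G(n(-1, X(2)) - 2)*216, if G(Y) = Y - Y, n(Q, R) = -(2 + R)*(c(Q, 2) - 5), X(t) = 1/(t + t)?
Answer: 0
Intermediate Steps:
X(t) = 1/(2*t)
n(Q, R) = 4 + 2*R (n(Q, R) = -(2 + R)*(6/2 - 5) = -(2 + R)*(6*(½) - 5) = -(2 + R)*(3 - 5) = -(2 + R)*(-2) = -(-4 - 2*R) = 4 + 2*R)
G(Y) = 0
G(n(-1, X(2)) - 2)*216 = 0*216 = 0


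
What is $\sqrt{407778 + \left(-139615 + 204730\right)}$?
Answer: $\sqrt{472893} \approx 687.67$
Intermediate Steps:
$\sqrt{407778 + \left(-139615 + 204730\right)} = \sqrt{407778 + 65115} = \sqrt{472893}$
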